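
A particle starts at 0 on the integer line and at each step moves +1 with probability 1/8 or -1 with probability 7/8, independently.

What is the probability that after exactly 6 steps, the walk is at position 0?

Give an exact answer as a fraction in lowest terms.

To be at 0 after 6 steps: need exactly 3 steps of +1 and 3 of -1.
Number of such sequences: C(6,3) = 20
Each has probability (1/8)^3 · (7/8)^3 = 343/262144
P = 20 · 343/262144 = 1715/65536

Answer: 1715/65536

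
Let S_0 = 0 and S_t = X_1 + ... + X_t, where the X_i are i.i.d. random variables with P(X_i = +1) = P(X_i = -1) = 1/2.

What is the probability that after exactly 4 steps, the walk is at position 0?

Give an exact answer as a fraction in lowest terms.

To reach position 0 after 4 steps: need 2 steps of +1 and 2 of -1.
Favorable paths: C(4,2) = 6
Total paths: 2^4 = 16
P = 6/16 = 3/8

Answer: 3/8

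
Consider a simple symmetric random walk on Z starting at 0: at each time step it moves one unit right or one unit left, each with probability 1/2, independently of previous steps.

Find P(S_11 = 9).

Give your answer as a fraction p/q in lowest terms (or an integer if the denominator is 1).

To reach position 9 after 11 steps: need 10 steps of +1 and 1 of -1.
Favorable paths: C(11,10) = 11
Total paths: 2^11 = 2048
P = 11/2048 = 11/2048

Answer: 11/2048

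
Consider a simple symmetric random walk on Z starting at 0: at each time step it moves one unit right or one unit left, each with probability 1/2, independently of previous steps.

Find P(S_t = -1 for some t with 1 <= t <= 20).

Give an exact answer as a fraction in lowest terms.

Count via complement. Let g(t,s) = #length-t paths at position s with S_1..S_t all ≠ -1.
g(t,s) = g(t-1,s-1) + g(t-1,s+1) for s ≠ -1; g(t,-1) = 0.
t=0: g(0,0)=1
t=1: g(1,1)=1
t=2: g(2,0)=1 g(2,2)=1
t=3: g(3,1)=2 g(3,3)=1
t=4: g(4,0)=2 g(4,2)=3 g(4,4)=1
t=5: g(5,1)=5 g(5,3)=4 g(5,5)=1
t=6: g(6,0)=5 g(6,2)=9 g(6,4)=5 g(6,6)=1
t=7: g(7,1)=14 g(7,3)=14 g(7,5)=6 g(7,7)=1
t=8: g(8,0)=14 g(8,2)=28 g(8,4)=20 g(8,6)=7 g(8,8)=1
t=9: g(9,1)=42 g(9,3)=48 g(9,5)=27 g(9,7)=8 g(9,9)=1
t=10: g(10,0)=42 g(10,2)=90 g(10,4)=75 g(10,6)=35 g(10,8)=9 g(10,10)=1
t=11: g(11,1)=132 g(11,3)=165 g(11,5)=110 g(11,7)=44 g(11,9)=10 g(11,11)=1
t=12: g(12,0)=132 g(12,2)=297 g(12,4)=275 g(12,6)=154 g(12,8)=54 g(12,10)=11 g(12,12)=1
t=13: g(13,1)=429 g(13,3)=572 g(13,5)=429 g(13,7)=208 g(13,9)=65 g(13,11)=12 g(13,13)=1
t=14: g(14,0)=429 g(14,2)=1001 g(14,4)=1001 g(14,6)=637 g(14,8)=273 g(14,10)=77 g(14,12)=13 g(14,14)=1
t=15: g(15,1)=1430 g(15,3)=2002 g(15,5)=1638 g(15,7)=910 g(15,9)=350 g(15,11)=90 g(15,13)=14 g(15,15)=1
t=16: g(16,0)=1430 g(16,2)=3432 g(16,4)=3640 g(16,6)=2548 g(16,8)=1260 g(16,10)=440 g(16,12)=104 g(16,14)=15 g(16,16)=1
t=17: g(17,1)=4862 g(17,3)=7072 g(17,5)=6188 g(17,7)=3808 g(17,9)=1700 g(17,11)=544 g(17,13)=119 g(17,15)=16 g(17,17)=1
t=18: g(18,0)=4862 g(18,2)=11934 g(18,4)=13260 g(18,6)=9996 g(18,8)=5508 g(18,10)=2244 g(18,12)=663 g(18,14)=135 g(18,16)=17 g(18,18)=1
t=19: g(19,1)=16796 g(19,3)=25194 g(19,5)=23256 g(19,7)=15504 g(19,9)=7752 g(19,11)=2907 g(19,13)=798 g(19,15)=152 g(19,17)=18 g(19,19)=1
t=20: g(20,0)=16796 g(20,2)=41990 g(20,4)=48450 g(20,6)=38760 g(20,8)=23256 g(20,10)=10659 g(20,12)=3705 g(20,14)=950 g(20,16)=170 g(20,18)=19 g(20,20)=1
Paths never hitting -1: Σ_s g(20,s) = 184756
Paths hitting -1: 2^20 - 184756 = 863820
P = 863820/1048576 = 215955/262144

Answer: 215955/262144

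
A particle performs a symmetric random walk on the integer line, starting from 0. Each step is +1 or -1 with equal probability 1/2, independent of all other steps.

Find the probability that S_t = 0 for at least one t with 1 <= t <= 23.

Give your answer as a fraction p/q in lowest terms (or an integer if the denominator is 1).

Answer: 436109/524288

Derivation:
Count via complement. Let g(t,s) = #length-t paths at position s with S_1..S_t all ≠ 0.
g(t,s) = g(t-1,s-1) + g(t-1,s+1) for s ≠ 0; g(t,0) = 0.
t=0: g(0,0)=1
t=1: g(1,-1)=1 g(1,1)=1
t=2: g(2,-2)=1 g(2,2)=1
t=3: g(3,-3)=1 g(3,-1)=1 g(3,1)=1 g(3,3)=1
t=4: g(4,-4)=1 g(4,-2)=2 g(4,2)=2 g(4,4)=1
t=5: g(5,-5)=1 g(5,-3)=3 g(5,-1)=2 g(5,1)=2 g(5,3)=3 g(5,5)=1
t=6: g(6,-6)=1 g(6,-4)=4 g(6,-2)=5 g(6,2)=5 g(6,4)=4 g(6,6)=1
t=7: g(7,-7)=1 g(7,-5)=5 g(7,-3)=9 g(7,-1)=5 g(7,1)=5 g(7,3)=9 g(7,5)=5 g(7,7)=1
t=8: g(8,-8)=1 g(8,-6)=6 g(8,-4)=14 g(8,-2)=14 g(8,2)=14 g(8,4)=14 g(8,6)=6 g(8,8)=1
t=9: g(9,-9)=1 g(9,-7)=7 g(9,-5)=20 g(9,-3)=28 g(9,-1)=14 g(9,1)=14 g(9,3)=28 g(9,5)=20 g(9,7)=7 g(9,9)=1
t=10: g(10,-10)=1 g(10,-8)=8 g(10,-6)=27 g(10,-4)=48 g(10,-2)=42 g(10,2)=42 g(10,4)=48 g(10,6)=27 g(10,8)=8 g(10,10)=1
t=11: g(11,-11)=1 g(11,-9)=9 g(11,-7)=35 g(11,-5)=75 g(11,-3)=90 g(11,-1)=42 g(11,1)=42 g(11,3)=90 g(11,5)=75 g(11,7)=35 g(11,9)=9 g(11,11)=1
t=12: g(12,-12)=1 g(12,-10)=10 g(12,-8)=44 g(12,-6)=110 g(12,-4)=165 g(12,-2)=132 g(12,2)=132 g(12,4)=165 g(12,6)=110 g(12,8)=44 g(12,10)=10 g(12,12)=1
t=13: g(13,-13)=1 g(13,-11)=11 g(13,-9)=54 g(13,-7)=154 g(13,-5)=275 g(13,-3)=297 g(13,-1)=132 g(13,1)=132 g(13,3)=297 g(13,5)=275 g(13,7)=154 g(13,9)=54 g(13,11)=11 g(13,13)=1
t=14: g(14,-14)=1 g(14,-12)=12 g(14,-10)=65 g(14,-8)=208 g(14,-6)=429 g(14,-4)=572 g(14,-2)=429 g(14,2)=429 g(14,4)=572 g(14,6)=429 g(14,8)=208 g(14,10)=65 g(14,12)=12 g(14,14)=1
t=15: g(15,-15)=1 g(15,-13)=13 g(15,-11)=77 g(15,-9)=273 g(15,-7)=637 g(15,-5)=1001 g(15,-3)=1001 g(15,-1)=429 g(15,1)=429 g(15,3)=1001 g(15,5)=1001 g(15,7)=637 g(15,9)=273 g(15,11)=77 g(15,13)=13 g(15,15)=1
t=16: g(16,-16)=1 g(16,-14)=14 g(16,-12)=90 g(16,-10)=350 g(16,-8)=910 g(16,-6)=1638 g(16,-4)=2002 g(16,-2)=1430 g(16,2)=1430 g(16,4)=2002 g(16,6)=1638 g(16,8)=910 g(16,10)=350 g(16,12)=90 g(16,14)=14 g(16,16)=1
t=17: g(17,-17)=1 g(17,-15)=15 g(17,-13)=104 g(17,-11)=440 g(17,-9)=1260 g(17,-7)=2548 g(17,-5)=3640 g(17,-3)=3432 g(17,-1)=1430 g(17,1)=1430 g(17,3)=3432 g(17,5)=3640 g(17,7)=2548 g(17,9)=1260 g(17,11)=440 g(17,13)=104 g(17,15)=15 g(17,17)=1
t=18: g(18,-18)=1 g(18,-16)=16 g(18,-14)=119 g(18,-12)=544 g(18,-10)=1700 g(18,-8)=3808 g(18,-6)=6188 g(18,-4)=7072 g(18,-2)=4862 g(18,2)=4862 g(18,4)=7072 g(18,6)=6188 g(18,8)=3808 g(18,10)=1700 g(18,12)=544 g(18,14)=119 g(18,16)=16 g(18,18)=1
t=19: g(19,-19)=1 g(19,-17)=17 g(19,-15)=135 g(19,-13)=663 g(19,-11)=2244 g(19,-9)=5508 g(19,-7)=9996 g(19,-5)=13260 g(19,-3)=11934 g(19,-1)=4862 g(19,1)=4862 g(19,3)=11934 g(19,5)=13260 g(19,7)=9996 g(19,9)=5508 g(19,11)=2244 g(19,13)=663 g(19,15)=135 g(19,17)=17 g(19,19)=1
t=20: g(20,-20)=1 g(20,-18)=18 g(20,-16)=152 g(20,-14)=798 g(20,-12)=2907 g(20,-10)=7752 g(20,-8)=15504 g(20,-6)=23256 g(20,-4)=25194 g(20,-2)=16796 g(20,2)=16796 g(20,4)=25194 g(20,6)=23256 g(20,8)=15504 g(20,10)=7752 g(20,12)=2907 g(20,14)=798 g(20,16)=152 g(20,18)=18 g(20,20)=1
t=21: g(21,-21)=1 g(21,-19)=19 g(21,-17)=170 g(21,-15)=950 g(21,-13)=3705 g(21,-11)=10659 g(21,-9)=23256 g(21,-7)=38760 g(21,-5)=48450 g(21,-3)=41990 g(21,-1)=16796 g(21,1)=16796 g(21,3)=41990 g(21,5)=48450 g(21,7)=38760 g(21,9)=23256 g(21,11)=10659 g(21,13)=3705 g(21,15)=950 g(21,17)=170 g(21,19)=19 g(21,21)=1
t=22: g(22,-22)=1 g(22,-20)=20 g(22,-18)=189 g(22,-16)=1120 g(22,-14)=4655 g(22,-12)=14364 g(22,-10)=33915 g(22,-8)=62016 g(22,-6)=87210 g(22,-4)=90440 g(22,-2)=58786 g(22,2)=58786 g(22,4)=90440 g(22,6)=87210 g(22,8)=62016 g(22,10)=33915 g(22,12)=14364 g(22,14)=4655 g(22,16)=1120 g(22,18)=189 g(22,20)=20 g(22,22)=1
t=23: g(23,-23)=1 g(23,-21)=21 g(23,-19)=209 g(23,-17)=1309 g(23,-15)=5775 g(23,-13)=19019 g(23,-11)=48279 g(23,-9)=95931 g(23,-7)=149226 g(23,-5)=177650 g(23,-3)=149226 g(23,-1)=58786 g(23,1)=58786 g(23,3)=149226 g(23,5)=177650 g(23,7)=149226 g(23,9)=95931 g(23,11)=48279 g(23,13)=19019 g(23,15)=5775 g(23,17)=1309 g(23,19)=209 g(23,21)=21 g(23,23)=1
Paths never hitting 0: Σ_s g(23,s) = 1410864
Paths hitting 0: 2^23 - 1410864 = 6977744
P = 6977744/8388608 = 436109/524288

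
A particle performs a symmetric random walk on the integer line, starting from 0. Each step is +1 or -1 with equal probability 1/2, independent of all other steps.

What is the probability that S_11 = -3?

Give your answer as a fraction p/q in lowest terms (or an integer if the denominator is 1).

Answer: 165/1024

Derivation:
To reach position -3 after 11 steps: need 4 steps of +1 and 7 of -1.
Favorable paths: C(11,4) = 330
Total paths: 2^11 = 2048
P = 330/2048 = 165/1024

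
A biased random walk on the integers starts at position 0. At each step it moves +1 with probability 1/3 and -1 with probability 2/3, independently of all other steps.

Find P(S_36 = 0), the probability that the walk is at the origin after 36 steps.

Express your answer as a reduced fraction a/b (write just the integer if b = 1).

Answer: 792997422694400/50031545098999707

Derivation:
To be at 0 after 36 steps: need exactly 18 steps of +1 and 18 of -1.
Number of such sequences: C(36,18) = 9075135300
Each has probability (1/3)^18 · (2/3)^18 = 262144/150094635296999121
P = 9075135300 · 262144/150094635296999121 = 792997422694400/50031545098999707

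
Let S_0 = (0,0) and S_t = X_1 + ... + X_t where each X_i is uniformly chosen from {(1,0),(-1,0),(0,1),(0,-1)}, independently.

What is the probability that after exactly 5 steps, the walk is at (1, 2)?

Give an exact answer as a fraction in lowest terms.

Let h be the number of horizontal steps (so 5-h are vertical). To end at (1,2) need (h+1)/2 right-steps and ((5-h)+2)/2 up-steps.
Sum over h with 1 ≤ h ≤ 3, h ≡ 1 (mod 2), 5-h ≡ 0 (mod 2):
h=1: C(5,1)·C(1,1)·C(4,3) = 5·1·4 = 20
h=3: C(5,3)·C(3,2)·C(2,2) = 10·3·1 = 30
Total favorable: 50
Total paths: 4^5 = 1024
P = 50/1024 = 25/512

Answer: 25/512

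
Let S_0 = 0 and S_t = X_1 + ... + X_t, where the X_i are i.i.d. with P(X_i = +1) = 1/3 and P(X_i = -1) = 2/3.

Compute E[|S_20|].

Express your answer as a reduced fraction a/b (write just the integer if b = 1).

S_20 takes values m ≡ 0 (mod 2) with |m| ≤ 20; P(S_20=m) = C(20,(20+m)/2) · (1/3)^((20+m)/2) · (2/3)^((20-m)/2).
Distribution: P(S=-20)=1048576/3486784401, P(S=-18)=10485760/3486784401, P(S=-16)=49807360/3486784401, P(S=-14)=49807360/1162261467, P(S=-12)=105840640/1162261467, P(S=-10)=169345024/1162261467, P(S=-8)=211681280/1162261467, P(S=-6)=211681280/1162261467, P(S=-4)=171991040/1162261467, P(S=-2)=343982080/3486784401, P(S=0)=189190144/3486784401, P(S=2)=85995520/3486784401, P(S=4)=10749440/1162261467, P(S=6)=3307520/1162261467, P(S=8)=826880/1162261467, P(S=10)=165376/1162261467, P(S=12)=25840/1162261467, P(S=14)=3040/1162261467, P(S=16)=760/3486784401, P(S=18)=40/3486784401, P(S=20)=1/3486784401
E[|S_20|] = Σ_m |m|·P(S_20=m) = 24018023140/3486784401

Answer: 24018023140/3486784401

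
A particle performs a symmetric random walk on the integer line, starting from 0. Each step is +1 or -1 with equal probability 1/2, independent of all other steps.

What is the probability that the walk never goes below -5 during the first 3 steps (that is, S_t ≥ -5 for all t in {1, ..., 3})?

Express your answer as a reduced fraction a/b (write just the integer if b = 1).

Let f(t,s) = #length-t paths at position s with S_1..S_t all ≥ -5.
f(t,s) = f(t-1,s-1) + f(t-1,s+1) for s ≥ -5; f(t,s) = 0 for s < -5.
t=0: f(0,0)=1
t=1: f(1,-1)=1 f(1,1)=1
t=2: f(2,-2)=1 f(2,0)=2 f(2,2)=1
t=3: f(3,-3)=1 f(3,-1)=3 f(3,1)=3 f(3,3)=1
Σ_s f(3,s) = 8
P = 8/8 = 1

Answer: 1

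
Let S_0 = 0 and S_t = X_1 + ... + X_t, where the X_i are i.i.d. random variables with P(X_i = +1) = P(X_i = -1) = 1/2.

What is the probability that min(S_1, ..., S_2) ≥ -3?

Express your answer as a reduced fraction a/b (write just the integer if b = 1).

Answer: 1

Derivation:
Let f(t,s) = #length-t paths at position s with S_1..S_t all ≥ -3.
f(t,s) = f(t-1,s-1) + f(t-1,s+1) for s ≥ -3; f(t,s) = 0 for s < -3.
t=0: f(0,0)=1
t=1: f(1,-1)=1 f(1,1)=1
t=2: f(2,-2)=1 f(2,0)=2 f(2,2)=1
Σ_s f(2,s) = 4
P = 4/4 = 1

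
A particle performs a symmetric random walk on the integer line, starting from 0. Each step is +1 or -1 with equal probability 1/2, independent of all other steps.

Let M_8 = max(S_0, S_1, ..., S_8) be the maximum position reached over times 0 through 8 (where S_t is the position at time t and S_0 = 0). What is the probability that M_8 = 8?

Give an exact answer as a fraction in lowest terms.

Answer: 1/256

Derivation:
Let M_8 = max(S_0,...,S_8). Use the reflection principle: for j ≥ 1, #{paths with M_8 ≥ j} = #{S_8 ≥ j} + #{S_8 ≥ j+1}.
By reflection, #{M_8 ≥ 8} = #{S_8 ≥ 8} + #{S_8 ≥ 9} = 1 + 0 = 1.
#{M_8 ≥ 9} = #{S_8 ≥ 9} + #{S_8 ≥ 10} = 0 + 0 = 0.
#{M_8 = 8} = 1 - 0 = 1.
P(M_8 = 8) = 1/256 = 1/256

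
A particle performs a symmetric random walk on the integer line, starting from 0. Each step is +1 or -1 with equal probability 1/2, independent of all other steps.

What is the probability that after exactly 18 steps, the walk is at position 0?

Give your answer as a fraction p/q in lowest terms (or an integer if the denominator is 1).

Answer: 12155/65536

Derivation:
To return to 0 after 18 steps: need exactly 9 steps of +1 and 9 of -1.
Favorable paths: C(18,9) = 48620
Total paths: 2^18 = 262144
P = 48620/262144 = 12155/65536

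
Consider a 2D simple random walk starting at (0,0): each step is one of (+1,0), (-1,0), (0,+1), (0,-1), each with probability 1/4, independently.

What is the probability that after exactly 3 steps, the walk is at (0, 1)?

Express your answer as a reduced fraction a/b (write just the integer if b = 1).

Let h be the number of horizontal steps (so 3-h are vertical). To end at (0,1) need (h+0)/2 right-steps and ((3-h)+1)/2 up-steps.
Sum over h with 0 ≤ h ≤ 2, h ≡ 0 (mod 2), 3-h ≡ 1 (mod 2):
h=0: C(3,0)·C(0,0)·C(3,2) = 1·1·3 = 3
h=2: C(3,2)·C(2,1)·C(1,1) = 3·2·1 = 6
Total favorable: 9
Total paths: 4^3 = 64
P = 9/64 = 9/64

Answer: 9/64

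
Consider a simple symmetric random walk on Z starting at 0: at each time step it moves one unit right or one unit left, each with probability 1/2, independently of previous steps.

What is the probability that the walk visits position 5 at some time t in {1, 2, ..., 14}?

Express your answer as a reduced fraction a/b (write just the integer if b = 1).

Count via complement. Let g(t,s) = #length-t paths at position s with S_1..S_t all ≠ 5.
g(t,s) = g(t-1,s-1) + g(t-1,s+1) for s ≠ 5; g(t,5) = 0.
t=0: g(0,0)=1
t=1: g(1,-1)=1 g(1,1)=1
t=2: g(2,-2)=1 g(2,0)=2 g(2,2)=1
t=3: g(3,-3)=1 g(3,-1)=3 g(3,1)=3 g(3,3)=1
t=4: g(4,-4)=1 g(4,-2)=4 g(4,0)=6 g(4,2)=4 g(4,4)=1
t=5: g(5,-5)=1 g(5,-3)=5 g(5,-1)=10 g(5,1)=10 g(5,3)=5
t=6: g(6,-6)=1 g(6,-4)=6 g(6,-2)=15 g(6,0)=20 g(6,2)=15 g(6,4)=5
t=7: g(7,-7)=1 g(7,-5)=7 g(7,-3)=21 g(7,-1)=35 g(7,1)=35 g(7,3)=20
t=8: g(8,-8)=1 g(8,-6)=8 g(8,-4)=28 g(8,-2)=56 g(8,0)=70 g(8,2)=55 g(8,4)=20
t=9: g(9,-9)=1 g(9,-7)=9 g(9,-5)=36 g(9,-3)=84 g(9,-1)=126 g(9,1)=125 g(9,3)=75
t=10: g(10,-10)=1 g(10,-8)=10 g(10,-6)=45 g(10,-4)=120 g(10,-2)=210 g(10,0)=251 g(10,2)=200 g(10,4)=75
t=11: g(11,-11)=1 g(11,-9)=11 g(11,-7)=55 g(11,-5)=165 g(11,-3)=330 g(11,-1)=461 g(11,1)=451 g(11,3)=275
t=12: g(12,-12)=1 g(12,-10)=12 g(12,-8)=66 g(12,-6)=220 g(12,-4)=495 g(12,-2)=791 g(12,0)=912 g(12,2)=726 g(12,4)=275
t=13: g(13,-13)=1 g(13,-11)=13 g(13,-9)=78 g(13,-7)=286 g(13,-5)=715 g(13,-3)=1286 g(13,-1)=1703 g(13,1)=1638 g(13,3)=1001
t=14: g(14,-14)=1 g(14,-12)=14 g(14,-10)=91 g(14,-8)=364 g(14,-6)=1001 g(14,-4)=2001 g(14,-2)=2989 g(14,0)=3341 g(14,2)=2639 g(14,4)=1001
Paths never hitting 5: Σ_s g(14,s) = 13442
Paths hitting 5: 2^14 - 13442 = 2942
P = 2942/16384 = 1471/8192

Answer: 1471/8192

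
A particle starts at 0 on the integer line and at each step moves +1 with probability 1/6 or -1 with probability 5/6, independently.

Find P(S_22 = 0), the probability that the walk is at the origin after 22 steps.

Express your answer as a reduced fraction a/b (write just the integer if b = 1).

Answer: 1435205078125/5484237660094464

Derivation:
To be at 0 after 22 steps: need exactly 11 steps of +1 and 11 of -1.
Number of such sequences: C(22,11) = 705432
Each has probability (1/6)^11 · (5/6)^11 = 48828125/131621703842267136
P = 705432 · 48828125/131621703842267136 = 1435205078125/5484237660094464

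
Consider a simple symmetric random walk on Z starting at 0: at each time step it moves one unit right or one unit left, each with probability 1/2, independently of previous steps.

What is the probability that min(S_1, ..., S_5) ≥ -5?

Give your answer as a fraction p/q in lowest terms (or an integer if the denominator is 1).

Let f(t,s) = #length-t paths at position s with S_1..S_t all ≥ -5.
f(t,s) = f(t-1,s-1) + f(t-1,s+1) for s ≥ -5; f(t,s) = 0 for s < -5.
t=0: f(0,0)=1
t=1: f(1,-1)=1 f(1,1)=1
t=2: f(2,-2)=1 f(2,0)=2 f(2,2)=1
t=3: f(3,-3)=1 f(3,-1)=3 f(3,1)=3 f(3,3)=1
t=4: f(4,-4)=1 f(4,-2)=4 f(4,0)=6 f(4,2)=4 f(4,4)=1
t=5: f(5,-5)=1 f(5,-3)=5 f(5,-1)=10 f(5,1)=10 f(5,3)=5 f(5,5)=1
Σ_s f(5,s) = 32
P = 32/32 = 1

Answer: 1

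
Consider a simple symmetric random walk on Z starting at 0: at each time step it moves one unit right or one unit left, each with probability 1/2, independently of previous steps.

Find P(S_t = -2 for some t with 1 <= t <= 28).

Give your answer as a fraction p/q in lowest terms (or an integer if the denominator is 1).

Count via complement. Let g(t,s) = #length-t paths at position s with S_1..S_t all ≠ -2.
g(t,s) = g(t-1,s-1) + g(t-1,s+1) for s ≠ -2; g(t,-2) = 0.
t=0: g(0,0)=1
t=1: g(1,-1)=1 g(1,1)=1
t=2: g(2,0)=2 g(2,2)=1
t=3: g(3,-1)=2 g(3,1)=3 g(3,3)=1
t=4: g(4,0)=5 g(4,2)=4 g(4,4)=1
t=5: g(5,-1)=5 g(5,1)=9 g(5,3)=5 g(5,5)=1
t=6: g(6,0)=14 g(6,2)=14 g(6,4)=6 g(6,6)=1
t=7: g(7,-1)=14 g(7,1)=28 g(7,3)=20 g(7,5)=7 g(7,7)=1
t=8: g(8,0)=42 g(8,2)=48 g(8,4)=27 g(8,6)=8 g(8,8)=1
t=9: g(9,-1)=42 g(9,1)=90 g(9,3)=75 g(9,5)=35 g(9,7)=9 g(9,9)=1
t=10: g(10,0)=132 g(10,2)=165 g(10,4)=110 g(10,6)=44 g(10,8)=10 g(10,10)=1
t=11: g(11,-1)=132 g(11,1)=297 g(11,3)=275 g(11,5)=154 g(11,7)=54 g(11,9)=11 g(11,11)=1
t=12: g(12,0)=429 g(12,2)=572 g(12,4)=429 g(12,6)=208 g(12,8)=65 g(12,10)=12 g(12,12)=1
t=13: g(13,-1)=429 g(13,1)=1001 g(13,3)=1001 g(13,5)=637 g(13,7)=273 g(13,9)=77 g(13,11)=13 g(13,13)=1
t=14: g(14,0)=1430 g(14,2)=2002 g(14,4)=1638 g(14,6)=910 g(14,8)=350 g(14,10)=90 g(14,12)=14 g(14,14)=1
t=15: g(15,-1)=1430 g(15,1)=3432 g(15,3)=3640 g(15,5)=2548 g(15,7)=1260 g(15,9)=440 g(15,11)=104 g(15,13)=15 g(15,15)=1
t=16: g(16,0)=4862 g(16,2)=7072 g(16,4)=6188 g(16,6)=3808 g(16,8)=1700 g(16,10)=544 g(16,12)=119 g(16,14)=16 g(16,16)=1
t=17: g(17,-1)=4862 g(17,1)=11934 g(17,3)=13260 g(17,5)=9996 g(17,7)=5508 g(17,9)=2244 g(17,11)=663 g(17,13)=135 g(17,15)=17 g(17,17)=1
t=18: g(18,0)=16796 g(18,2)=25194 g(18,4)=23256 g(18,6)=15504 g(18,8)=7752 g(18,10)=2907 g(18,12)=798 g(18,14)=152 g(18,16)=18 g(18,18)=1
t=19: g(19,-1)=16796 g(19,1)=41990 g(19,3)=48450 g(19,5)=38760 g(19,7)=23256 g(19,9)=10659 g(19,11)=3705 g(19,13)=950 g(19,15)=170 g(19,17)=19 g(19,19)=1
t=20: g(20,0)=58786 g(20,2)=90440 g(20,4)=87210 g(20,6)=62016 g(20,8)=33915 g(20,10)=14364 g(20,12)=4655 g(20,14)=1120 g(20,16)=189 g(20,18)=20 g(20,20)=1
t=21: g(21,-1)=58786 g(21,1)=149226 g(21,3)=177650 g(21,5)=149226 g(21,7)=95931 g(21,9)=48279 g(21,11)=19019 g(21,13)=5775 g(21,15)=1309 g(21,17)=209 g(21,19)=21 g(21,21)=1
t=22: g(22,0)=208012 g(22,2)=326876 g(22,4)=326876 g(22,6)=245157 g(22,8)=144210 g(22,10)=67298 g(22,12)=24794 g(22,14)=7084 g(22,16)=1518 g(22,18)=230 g(22,20)=22 g(22,22)=1
t=23: g(23,-1)=208012 g(23,1)=534888 g(23,3)=653752 g(23,5)=572033 g(23,7)=389367 g(23,9)=211508 g(23,11)=92092 g(23,13)=31878 g(23,15)=8602 g(23,17)=1748 g(23,19)=252 g(23,21)=23 g(23,23)=1
t=24: g(24,0)=742900 g(24,2)=1188640 g(24,4)=1225785 g(24,6)=961400 g(24,8)=600875 g(24,10)=303600 g(24,12)=123970 g(24,14)=40480 g(24,16)=10350 g(24,18)=2000 g(24,20)=275 g(24,22)=24 g(24,24)=1
t=25: g(25,-1)=742900 g(25,1)=1931540 g(25,3)=2414425 g(25,5)=2187185 g(25,7)=1562275 g(25,9)=904475 g(25,11)=427570 g(25,13)=164450 g(25,15)=50830 g(25,17)=12350 g(25,19)=2275 g(25,21)=299 g(25,23)=25 g(25,25)=1
t=26: g(26,0)=2674440 g(26,2)=4345965 g(26,4)=4601610 g(26,6)=3749460 g(26,8)=2466750 g(26,10)=1332045 g(26,12)=592020 g(26,14)=215280 g(26,16)=63180 g(26,18)=14625 g(26,20)=2574 g(26,22)=324 g(26,24)=26 g(26,26)=1
t=27: g(27,-1)=2674440 g(27,1)=7020405 g(27,3)=8947575 g(27,5)=8351070 g(27,7)=6216210 g(27,9)=3798795 g(27,11)=1924065 g(27,13)=807300 g(27,15)=278460 g(27,17)=77805 g(27,19)=17199 g(27,21)=2898 g(27,23)=350 g(27,25)=27 g(27,27)=1
t=28: g(28,0)=9694845 g(28,2)=15967980 g(28,4)=17298645 g(28,6)=14567280 g(28,8)=10015005 g(28,10)=5722860 g(28,12)=2731365 g(28,14)=1085760 g(28,16)=356265 g(28,18)=95004 g(28,20)=20097 g(28,22)=3248 g(28,24)=377 g(28,26)=28 g(28,28)=1
Paths never hitting -2: Σ_s g(28,s) = 77558760
Paths hitting -2: 2^28 - 77558760 = 190876696
P = 190876696/268435456 = 23859587/33554432

Answer: 23859587/33554432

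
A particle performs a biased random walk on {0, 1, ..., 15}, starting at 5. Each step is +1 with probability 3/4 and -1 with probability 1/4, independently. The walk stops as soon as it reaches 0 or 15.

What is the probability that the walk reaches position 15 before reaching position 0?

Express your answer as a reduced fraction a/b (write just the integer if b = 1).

Biased walk: p = 3/4, q = 1/4, r = q/p = 1/3
Gambler's ruin: P(hit 15 before 0 | start at 5) = (1 - r^a)/(1 - r^N)
r^5 = 1/243; r^15 = 1/14348907
P = (1 - 1/243) / (1 - 1/14348907) = 242/243 / 14348906/14348907 = 59049/59293

Answer: 59049/59293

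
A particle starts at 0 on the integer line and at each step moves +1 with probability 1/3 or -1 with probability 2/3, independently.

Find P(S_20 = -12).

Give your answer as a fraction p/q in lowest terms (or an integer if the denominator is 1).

Answer: 105840640/1162261467

Derivation:
To reach position -12 after 20 steps: need 4 steps of +1 and 16 steps of -1.
Number of such sequences: C(20,4) = 4845
Each has probability (1/3)^4 · (2/3)^16 = 65536/3486784401
P = 4845 · 65536/3486784401 = 105840640/1162261467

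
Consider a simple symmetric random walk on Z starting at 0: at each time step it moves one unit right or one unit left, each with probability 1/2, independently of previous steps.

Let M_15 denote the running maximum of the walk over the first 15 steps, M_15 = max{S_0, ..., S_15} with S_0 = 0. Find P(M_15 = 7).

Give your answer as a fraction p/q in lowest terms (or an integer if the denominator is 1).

Let M_15 = max(S_0,...,S_15). Use the reflection principle: for j ≥ 1, #{paths with M_15 ≥ j} = #{S_15 ≥ j} + #{S_15 ≥ j+1}.
By reflection, #{M_15 ≥ 7} = #{S_15 ≥ 7} + #{S_15 ≥ 8} = 1941 + 576 = 2517.
#{M_15 ≥ 8} = #{S_15 ≥ 8} + #{S_15 ≥ 9} = 576 + 576 = 1152.
#{M_15 = 7} = 2517 - 1152 = 1365.
P(M_15 = 7) = 1365/32768 = 1365/32768

Answer: 1365/32768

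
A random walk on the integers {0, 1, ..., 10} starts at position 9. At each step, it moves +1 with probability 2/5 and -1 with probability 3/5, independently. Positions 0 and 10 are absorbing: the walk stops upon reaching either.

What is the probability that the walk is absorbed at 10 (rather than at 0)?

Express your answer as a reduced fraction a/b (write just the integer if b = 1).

Answer: 38342/58025

Derivation:
Biased walk: p = 2/5, q = 3/5, r = q/p = 3/2
Gambler's ruin: P(hit 10 before 0 | start at 9) = (1 - r^a)/(1 - r^N)
r^9 = 19683/512; r^10 = 59049/1024
P = (1 - 19683/512) / (1 - 59049/1024) = -19171/512 / -58025/1024 = 38342/58025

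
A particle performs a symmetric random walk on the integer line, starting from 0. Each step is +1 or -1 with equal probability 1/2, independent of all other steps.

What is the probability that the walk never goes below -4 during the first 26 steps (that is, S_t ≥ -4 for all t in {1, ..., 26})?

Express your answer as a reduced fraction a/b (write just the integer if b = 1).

Let f(t,s) = #length-t paths at position s with S_1..S_t all ≥ -4.
f(t,s) = f(t-1,s-1) + f(t-1,s+1) for s ≥ -4; f(t,s) = 0 for s < -4.
t=0: f(0,0)=1
t=1: f(1,-1)=1 f(1,1)=1
t=2: f(2,-2)=1 f(2,0)=2 f(2,2)=1
t=3: f(3,-3)=1 f(3,-1)=3 f(3,1)=3 f(3,3)=1
t=4: f(4,-4)=1 f(4,-2)=4 f(4,0)=6 f(4,2)=4 f(4,4)=1
t=5: f(5,-3)=5 f(5,-1)=10 f(5,1)=10 f(5,3)=5 f(5,5)=1
t=6: f(6,-4)=5 f(6,-2)=15 f(6,0)=20 f(6,2)=15 f(6,4)=6 f(6,6)=1
t=7: f(7,-3)=20 f(7,-1)=35 f(7,1)=35 f(7,3)=21 f(7,5)=7 f(7,7)=1
t=8: f(8,-4)=20 f(8,-2)=55 f(8,0)=70 f(8,2)=56 f(8,4)=28 f(8,6)=8 f(8,8)=1
t=9: f(9,-3)=75 f(9,-1)=125 f(9,1)=126 f(9,3)=84 f(9,5)=36 f(9,7)=9 f(9,9)=1
t=10: f(10,-4)=75 f(10,-2)=200 f(10,0)=251 f(10,2)=210 f(10,4)=120 f(10,6)=45 f(10,8)=10 f(10,10)=1
t=11: f(11,-3)=275 f(11,-1)=451 f(11,1)=461 f(11,3)=330 f(11,5)=165 f(11,7)=55 f(11,9)=11 f(11,11)=1
t=12: f(12,-4)=275 f(12,-2)=726 f(12,0)=912 f(12,2)=791 f(12,4)=495 f(12,6)=220 f(12,8)=66 f(12,10)=12 f(12,12)=1
t=13: f(13,-3)=1001 f(13,-1)=1638 f(13,1)=1703 f(13,3)=1286 f(13,5)=715 f(13,7)=286 f(13,9)=78 f(13,11)=13 f(13,13)=1
t=14: f(14,-4)=1001 f(14,-2)=2639 f(14,0)=3341 f(14,2)=2989 f(14,4)=2001 f(14,6)=1001 f(14,8)=364 f(14,10)=91 f(14,12)=14 f(14,14)=1
t=15: f(15,-3)=3640 f(15,-1)=5980 f(15,1)=6330 f(15,3)=4990 f(15,5)=3002 f(15,7)=1365 f(15,9)=455 f(15,11)=105 f(15,13)=15 f(15,15)=1
t=16: f(16,-4)=3640 f(16,-2)=9620 f(16,0)=12310 f(16,2)=11320 f(16,4)=7992 f(16,6)=4367 f(16,8)=1820 f(16,10)=560 f(16,12)=120 f(16,14)=16 f(16,16)=1
t=17: f(17,-3)=13260 f(17,-1)=21930 f(17,1)=23630 f(17,3)=19312 f(17,5)=12359 f(17,7)=6187 f(17,9)=2380 f(17,11)=680 f(17,13)=136 f(17,15)=17 f(17,17)=1
t=18: f(18,-4)=13260 f(18,-2)=35190 f(18,0)=45560 f(18,2)=42942 f(18,4)=31671 f(18,6)=18546 f(18,8)=8567 f(18,10)=3060 f(18,12)=816 f(18,14)=153 f(18,16)=18 f(18,18)=1
t=19: f(19,-3)=48450 f(19,-1)=80750 f(19,1)=88502 f(19,3)=74613 f(19,5)=50217 f(19,7)=27113 f(19,9)=11627 f(19,11)=3876 f(19,13)=969 f(19,15)=171 f(19,17)=19 f(19,19)=1
t=20: f(20,-4)=48450 f(20,-2)=129200 f(20,0)=169252 f(20,2)=163115 f(20,4)=124830 f(20,6)=77330 f(20,8)=38740 f(20,10)=15503 f(20,12)=4845 f(20,14)=1140 f(20,16)=190 f(20,18)=20 f(20,20)=1
t=21: f(21,-3)=177650 f(21,-1)=298452 f(21,1)=332367 f(21,3)=287945 f(21,5)=202160 f(21,7)=116070 f(21,9)=54243 f(21,11)=20348 f(21,13)=5985 f(21,15)=1330 f(21,17)=210 f(21,19)=21 f(21,21)=1
t=22: f(22,-4)=177650 f(22,-2)=476102 f(22,0)=630819 f(22,2)=620312 f(22,4)=490105 f(22,6)=318230 f(22,8)=170313 f(22,10)=74591 f(22,12)=26333 f(22,14)=7315 f(22,16)=1540 f(22,18)=231 f(22,20)=22 f(22,22)=1
t=23: f(23,-3)=653752 f(23,-1)=1106921 f(23,1)=1251131 f(23,3)=1110417 f(23,5)=808335 f(23,7)=488543 f(23,9)=244904 f(23,11)=100924 f(23,13)=33648 f(23,15)=8855 f(23,17)=1771 f(23,19)=253 f(23,21)=23 f(23,23)=1
t=24: f(24,-4)=653752 f(24,-2)=1760673 f(24,0)=2358052 f(24,2)=2361548 f(24,4)=1918752 f(24,6)=1296878 f(24,8)=733447 f(24,10)=345828 f(24,12)=134572 f(24,14)=42503 f(24,16)=10626 f(24,18)=2024 f(24,20)=276 f(24,22)=24 f(24,24)=1
t=25: f(25,-3)=2414425 f(25,-1)=4118725 f(25,1)=4719600 f(25,3)=4280300 f(25,5)=3215630 f(25,7)=2030325 f(25,9)=1079275 f(25,11)=480400 f(25,13)=177075 f(25,15)=53129 f(25,17)=12650 f(25,19)=2300 f(25,21)=300 f(25,23)=25 f(25,25)=1
t=26: f(26,-4)=2414425 f(26,-2)=6533150 f(26,0)=8838325 f(26,2)=8999900 f(26,4)=7495930 f(26,6)=5245955 f(26,8)=3109600 f(26,10)=1559675 f(26,12)=657475 f(26,14)=230204 f(26,16)=65779 f(26,18)=14950 f(26,20)=2600 f(26,22)=325 f(26,24)=26 f(26,26)=1
Σ_s f(26,s) = 45168320
P = 45168320/67108864 = 705755/1048576

Answer: 705755/1048576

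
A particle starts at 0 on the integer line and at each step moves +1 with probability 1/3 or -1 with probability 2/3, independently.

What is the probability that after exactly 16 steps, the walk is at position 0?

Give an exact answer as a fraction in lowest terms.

Answer: 366080/4782969

Derivation:
To be at 0 after 16 steps: need exactly 8 steps of +1 and 8 of -1.
Number of such sequences: C(16,8) = 12870
Each has probability (1/3)^8 · (2/3)^8 = 256/43046721
P = 12870 · 256/43046721 = 366080/4782969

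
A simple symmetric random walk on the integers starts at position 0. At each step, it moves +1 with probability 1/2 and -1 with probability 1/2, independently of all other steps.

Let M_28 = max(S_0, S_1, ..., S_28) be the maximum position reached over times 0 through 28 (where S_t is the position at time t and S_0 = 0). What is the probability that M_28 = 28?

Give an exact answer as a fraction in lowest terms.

Let M_28 = max(S_0,...,S_28). Use the reflection principle: for j ≥ 1, #{paths with M_28 ≥ j} = #{S_28 ≥ j} + #{S_28 ≥ j+1}.
By reflection, #{M_28 ≥ 28} = #{S_28 ≥ 28} + #{S_28 ≥ 29} = 1 + 0 = 1.
#{M_28 ≥ 29} = #{S_28 ≥ 29} + #{S_28 ≥ 30} = 0 + 0 = 0.
#{M_28 = 28} = 1 - 0 = 1.
P(M_28 = 28) = 1/268435456 = 1/268435456

Answer: 1/268435456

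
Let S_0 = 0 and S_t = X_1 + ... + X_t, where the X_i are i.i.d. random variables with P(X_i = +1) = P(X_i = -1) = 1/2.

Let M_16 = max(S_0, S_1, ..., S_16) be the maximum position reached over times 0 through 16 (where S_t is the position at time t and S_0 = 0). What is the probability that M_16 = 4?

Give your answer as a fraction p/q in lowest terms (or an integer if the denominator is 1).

Answer: 1001/8192

Derivation:
Let M_16 = max(S_0,...,S_16). Use the reflection principle: for j ≥ 1, #{paths with M_16 ≥ j} = #{S_16 ≥ j} + #{S_16 ≥ j+1}.
By reflection, #{M_16 ≥ 4} = #{S_16 ≥ 4} + #{S_16 ≥ 5} = 14893 + 6885 = 21778.
#{M_16 ≥ 5} = #{S_16 ≥ 5} + #{S_16 ≥ 6} = 6885 + 6885 = 13770.
#{M_16 = 4} = 21778 - 13770 = 8008.
P(M_16 = 4) = 8008/65536 = 1001/8192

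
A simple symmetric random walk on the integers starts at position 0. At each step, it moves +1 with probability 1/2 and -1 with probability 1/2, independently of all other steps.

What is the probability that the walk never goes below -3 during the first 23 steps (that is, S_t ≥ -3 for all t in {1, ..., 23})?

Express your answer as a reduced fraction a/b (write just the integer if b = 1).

Let f(t,s) = #length-t paths at position s with S_1..S_t all ≥ -3.
f(t,s) = f(t-1,s-1) + f(t-1,s+1) for s ≥ -3; f(t,s) = 0 for s < -3.
t=0: f(0,0)=1
t=1: f(1,-1)=1 f(1,1)=1
t=2: f(2,-2)=1 f(2,0)=2 f(2,2)=1
t=3: f(3,-3)=1 f(3,-1)=3 f(3,1)=3 f(3,3)=1
t=4: f(4,-2)=4 f(4,0)=6 f(4,2)=4 f(4,4)=1
t=5: f(5,-3)=4 f(5,-1)=10 f(5,1)=10 f(5,3)=5 f(5,5)=1
t=6: f(6,-2)=14 f(6,0)=20 f(6,2)=15 f(6,4)=6 f(6,6)=1
t=7: f(7,-3)=14 f(7,-1)=34 f(7,1)=35 f(7,3)=21 f(7,5)=7 f(7,7)=1
t=8: f(8,-2)=48 f(8,0)=69 f(8,2)=56 f(8,4)=28 f(8,6)=8 f(8,8)=1
t=9: f(9,-3)=48 f(9,-1)=117 f(9,1)=125 f(9,3)=84 f(9,5)=36 f(9,7)=9 f(9,9)=1
t=10: f(10,-2)=165 f(10,0)=242 f(10,2)=209 f(10,4)=120 f(10,6)=45 f(10,8)=10 f(10,10)=1
t=11: f(11,-3)=165 f(11,-1)=407 f(11,1)=451 f(11,3)=329 f(11,5)=165 f(11,7)=55 f(11,9)=11 f(11,11)=1
t=12: f(12,-2)=572 f(12,0)=858 f(12,2)=780 f(12,4)=494 f(12,6)=220 f(12,8)=66 f(12,10)=12 f(12,12)=1
t=13: f(13,-3)=572 f(13,-1)=1430 f(13,1)=1638 f(13,3)=1274 f(13,5)=714 f(13,7)=286 f(13,9)=78 f(13,11)=13 f(13,13)=1
t=14: f(14,-2)=2002 f(14,0)=3068 f(14,2)=2912 f(14,4)=1988 f(14,6)=1000 f(14,8)=364 f(14,10)=91 f(14,12)=14 f(14,14)=1
t=15: f(15,-3)=2002 f(15,-1)=5070 f(15,1)=5980 f(15,3)=4900 f(15,5)=2988 f(15,7)=1364 f(15,9)=455 f(15,11)=105 f(15,13)=15 f(15,15)=1
t=16: f(16,-2)=7072 f(16,0)=11050 f(16,2)=10880 f(16,4)=7888 f(16,6)=4352 f(16,8)=1819 f(16,10)=560 f(16,12)=120 f(16,14)=16 f(16,16)=1
t=17: f(17,-3)=7072 f(17,-1)=18122 f(17,1)=21930 f(17,3)=18768 f(17,5)=12240 f(17,7)=6171 f(17,9)=2379 f(17,11)=680 f(17,13)=136 f(17,15)=17 f(17,17)=1
t=18: f(18,-2)=25194 f(18,0)=40052 f(18,2)=40698 f(18,4)=31008 f(18,6)=18411 f(18,8)=8550 f(18,10)=3059 f(18,12)=816 f(18,14)=153 f(18,16)=18 f(18,18)=1
t=19: f(19,-3)=25194 f(19,-1)=65246 f(19,1)=80750 f(19,3)=71706 f(19,5)=49419 f(19,7)=26961 f(19,9)=11609 f(19,11)=3875 f(19,13)=969 f(19,15)=171 f(19,17)=19 f(19,19)=1
t=20: f(20,-2)=90440 f(20,0)=145996 f(20,2)=152456 f(20,4)=121125 f(20,6)=76380 f(20,8)=38570 f(20,10)=15484 f(20,12)=4844 f(20,14)=1140 f(20,16)=190 f(20,18)=20 f(20,20)=1
t=21: f(21,-3)=90440 f(21,-1)=236436 f(21,1)=298452 f(21,3)=273581 f(21,5)=197505 f(21,7)=114950 f(21,9)=54054 f(21,11)=20328 f(21,13)=5984 f(21,15)=1330 f(21,17)=210 f(21,19)=21 f(21,21)=1
t=22: f(22,-2)=326876 f(22,0)=534888 f(22,2)=572033 f(22,4)=471086 f(22,6)=312455 f(22,8)=169004 f(22,10)=74382 f(22,12)=26312 f(22,14)=7314 f(22,16)=1540 f(22,18)=231 f(22,20)=22 f(22,22)=1
t=23: f(23,-3)=326876 f(23,-1)=861764 f(23,1)=1106921 f(23,3)=1043119 f(23,5)=783541 f(23,7)=481459 f(23,9)=243386 f(23,11)=100694 f(23,13)=33626 f(23,15)=8854 f(23,17)=1771 f(23,19)=253 f(23,21)=23 f(23,23)=1
Σ_s f(23,s) = 4992288
P = 4992288/8388608 = 156009/262144

Answer: 156009/262144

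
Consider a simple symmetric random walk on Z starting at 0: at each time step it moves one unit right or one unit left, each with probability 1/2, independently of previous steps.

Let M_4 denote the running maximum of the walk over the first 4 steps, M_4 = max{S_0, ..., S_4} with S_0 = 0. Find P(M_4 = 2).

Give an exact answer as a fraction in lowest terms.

Let M_4 = max(S_0,...,S_4). Use the reflection principle: for j ≥ 1, #{paths with M_4 ≥ j} = #{S_4 ≥ j} + #{S_4 ≥ j+1}.
By reflection, #{M_4 ≥ 2} = #{S_4 ≥ 2} + #{S_4 ≥ 3} = 5 + 1 = 6.
#{M_4 ≥ 3} = #{S_4 ≥ 3} + #{S_4 ≥ 4} = 1 + 1 = 2.
#{M_4 = 2} = 6 - 2 = 4.
P(M_4 = 2) = 4/16 = 1/4

Answer: 1/4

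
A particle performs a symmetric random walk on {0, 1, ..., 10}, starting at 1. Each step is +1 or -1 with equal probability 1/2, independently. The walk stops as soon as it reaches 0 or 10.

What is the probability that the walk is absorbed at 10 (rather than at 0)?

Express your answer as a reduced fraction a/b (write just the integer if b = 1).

Answer: 1/10

Derivation:
Symmetric walk (p = 1/2): the harmonic-function argument gives P(hit 10 before 0 | start at 1) = a/N.
P = 1/10 = 1/10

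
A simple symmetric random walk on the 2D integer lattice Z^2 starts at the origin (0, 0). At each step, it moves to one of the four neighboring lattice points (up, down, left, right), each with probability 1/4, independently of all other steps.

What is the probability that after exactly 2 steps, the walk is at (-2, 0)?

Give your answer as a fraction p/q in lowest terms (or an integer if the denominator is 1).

Let h be the number of horizontal steps (so 2-h are vertical). To end at (-2,0) need (h-2)/2 right-steps and ((2-h)+0)/2 up-steps.
Sum over h with 2 ≤ h ≤ 2, h ≡ 0 (mod 2), 2-h ≡ 0 (mod 2):
h=2: C(2,2)·C(2,0)·C(0,0) = 1·1·1 = 1
Total favorable: 1
Total paths: 4^2 = 16
P = 1/16 = 1/16

Answer: 1/16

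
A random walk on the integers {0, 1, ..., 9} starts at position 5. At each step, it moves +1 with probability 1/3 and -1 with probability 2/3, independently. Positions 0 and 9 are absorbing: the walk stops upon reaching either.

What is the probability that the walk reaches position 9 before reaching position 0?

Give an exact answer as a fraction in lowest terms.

Answer: 31/511

Derivation:
Biased walk: p = 1/3, q = 2/3, r = q/p = 2
Gambler's ruin: P(hit 9 before 0 | start at 5) = (1 - r^a)/(1 - r^N)
r^5 = 32; r^9 = 512
P = (1 - 32) / (1 - 512) = -31 / -511 = 31/511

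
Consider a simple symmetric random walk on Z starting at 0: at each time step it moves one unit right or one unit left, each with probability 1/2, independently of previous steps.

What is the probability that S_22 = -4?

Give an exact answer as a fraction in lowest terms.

Answer: 124355/1048576

Derivation:
To reach position -4 after 22 steps: need 9 steps of +1 and 13 of -1.
Favorable paths: C(22,9) = 497420
Total paths: 2^22 = 4194304
P = 497420/4194304 = 124355/1048576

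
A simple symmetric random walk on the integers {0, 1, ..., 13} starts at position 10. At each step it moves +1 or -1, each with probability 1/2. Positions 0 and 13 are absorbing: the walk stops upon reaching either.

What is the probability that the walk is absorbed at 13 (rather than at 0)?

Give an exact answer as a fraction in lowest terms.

Answer: 10/13

Derivation:
Symmetric walk (p = 1/2): the harmonic-function argument gives P(hit 13 before 0 | start at 10) = a/N.
P = 10/13 = 10/13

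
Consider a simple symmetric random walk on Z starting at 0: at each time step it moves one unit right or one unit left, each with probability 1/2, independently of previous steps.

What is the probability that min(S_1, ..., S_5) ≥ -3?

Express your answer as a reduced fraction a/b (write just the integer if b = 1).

Let f(t,s) = #length-t paths at position s with S_1..S_t all ≥ -3.
f(t,s) = f(t-1,s-1) + f(t-1,s+1) for s ≥ -3; f(t,s) = 0 for s < -3.
t=0: f(0,0)=1
t=1: f(1,-1)=1 f(1,1)=1
t=2: f(2,-2)=1 f(2,0)=2 f(2,2)=1
t=3: f(3,-3)=1 f(3,-1)=3 f(3,1)=3 f(3,3)=1
t=4: f(4,-2)=4 f(4,0)=6 f(4,2)=4 f(4,4)=1
t=5: f(5,-3)=4 f(5,-1)=10 f(5,1)=10 f(5,3)=5 f(5,5)=1
Σ_s f(5,s) = 30
P = 30/32 = 15/16

Answer: 15/16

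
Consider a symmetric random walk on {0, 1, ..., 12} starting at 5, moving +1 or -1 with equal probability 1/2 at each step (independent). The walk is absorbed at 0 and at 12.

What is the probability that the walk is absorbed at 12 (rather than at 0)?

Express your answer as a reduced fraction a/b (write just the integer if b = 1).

Answer: 5/12

Derivation:
Symmetric walk (p = 1/2): the harmonic-function argument gives P(hit 12 before 0 | start at 5) = a/N.
P = 5/12 = 5/12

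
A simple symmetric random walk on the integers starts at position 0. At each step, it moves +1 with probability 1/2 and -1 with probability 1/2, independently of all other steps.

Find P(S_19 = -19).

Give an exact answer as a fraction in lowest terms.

To reach position -19 after 19 steps: need 0 steps of +1 and 19 of -1.
Favorable paths: C(19,0) = 1
Total paths: 2^19 = 524288
P = 1/524288 = 1/524288

Answer: 1/524288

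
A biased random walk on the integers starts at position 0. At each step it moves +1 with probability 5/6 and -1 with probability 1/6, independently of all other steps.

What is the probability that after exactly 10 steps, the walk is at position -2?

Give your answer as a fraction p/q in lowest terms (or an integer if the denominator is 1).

Answer: 21875/10077696

Derivation:
To reach position -2 after 10 steps: need 4 steps of +1 and 6 steps of -1.
Number of such sequences: C(10,4) = 210
Each has probability (5/6)^4 · (1/6)^6 = 625/60466176
P = 210 · 625/60466176 = 21875/10077696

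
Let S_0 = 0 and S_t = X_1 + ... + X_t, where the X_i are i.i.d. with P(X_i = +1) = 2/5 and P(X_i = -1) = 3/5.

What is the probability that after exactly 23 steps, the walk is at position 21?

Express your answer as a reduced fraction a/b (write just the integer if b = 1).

To reach position 21 after 23 steps: need 22 steps of +1 and 1 step of -1.
Number of such sequences: C(23,22) = 23
Each has probability (2/5)^22 · (3/5)^1 = 12582912/11920928955078125
P = 23 · 12582912/11920928955078125 = 289406976/11920928955078125

Answer: 289406976/11920928955078125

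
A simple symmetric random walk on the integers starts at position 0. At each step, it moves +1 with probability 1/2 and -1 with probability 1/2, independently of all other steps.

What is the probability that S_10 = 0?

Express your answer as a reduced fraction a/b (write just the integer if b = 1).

Answer: 63/256

Derivation:
To return to 0 after 10 steps: need exactly 5 steps of +1 and 5 of -1.
Favorable paths: C(10,5) = 252
Total paths: 2^10 = 1024
P = 252/1024 = 63/256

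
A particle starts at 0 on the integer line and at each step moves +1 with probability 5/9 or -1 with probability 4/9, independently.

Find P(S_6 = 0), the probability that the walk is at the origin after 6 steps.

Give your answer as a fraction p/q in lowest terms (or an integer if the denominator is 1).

To be at 0 after 6 steps: need exactly 3 steps of +1 and 3 of -1.
Number of such sequences: C(6,3) = 20
Each has probability (5/9)^3 · (4/9)^3 = 8000/531441
P = 20 · 8000/531441 = 160000/531441

Answer: 160000/531441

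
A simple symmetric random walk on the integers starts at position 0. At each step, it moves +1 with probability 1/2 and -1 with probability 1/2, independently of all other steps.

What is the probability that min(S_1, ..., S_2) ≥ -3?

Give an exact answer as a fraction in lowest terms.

Answer: 1

Derivation:
Let f(t,s) = #length-t paths at position s with S_1..S_t all ≥ -3.
f(t,s) = f(t-1,s-1) + f(t-1,s+1) for s ≥ -3; f(t,s) = 0 for s < -3.
t=0: f(0,0)=1
t=1: f(1,-1)=1 f(1,1)=1
t=2: f(2,-2)=1 f(2,0)=2 f(2,2)=1
Σ_s f(2,s) = 4
P = 4/4 = 1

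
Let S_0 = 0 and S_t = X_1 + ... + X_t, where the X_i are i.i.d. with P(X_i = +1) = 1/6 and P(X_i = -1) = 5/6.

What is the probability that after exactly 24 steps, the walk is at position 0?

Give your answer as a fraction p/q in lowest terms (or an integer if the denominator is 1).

To be at 0 after 24 steps: need exactly 12 steps of +1 and 12 of -1.
Number of such sequences: C(24,12) = 2704156
Each has probability (1/6)^12 · (5/6)^12 = 244140625/4738381338321616896
P = 2704156 · 244140625/4738381338321616896 = 165048583984375/1184595334580404224

Answer: 165048583984375/1184595334580404224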